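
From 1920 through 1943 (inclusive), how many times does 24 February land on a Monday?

3

Day of week of February 24 in each year:
1920: Tue, 1921: Thu, 1922: Fri, 1923: Sat, 1924: Sun, 1925: Tue, 1926: Wed, 1927: Thu, 1928: Fri, 1929: Sun, 1930: Mon ✓, 1931: Tue, 1932: Wed, 1933: Fri, 1934: Sat, 1935: Sun, 1936: Mon ✓, 1937: Wed, 1938: Thu, 1939: Fri, 1940: Sat, 1941: Mon ✓, 1942: Tue, 1943: Wed
Mondays: 1930, 1936, 1941.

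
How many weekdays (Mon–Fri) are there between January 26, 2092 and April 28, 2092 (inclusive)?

January 26, 2092 is a Saturday.
That's 94 days from start to end, counting both.
94 = 7 × 13 + 3, so there are 13 full weeks plus 3 extra days.
Each full week contributes 5 weekdays (Mon–Fri): 13 × 5 = 65.
The 3 extra days are Saturday, Sunday, Monday — 1 of them qualifies.
Total: 65 + 1 = 66.

66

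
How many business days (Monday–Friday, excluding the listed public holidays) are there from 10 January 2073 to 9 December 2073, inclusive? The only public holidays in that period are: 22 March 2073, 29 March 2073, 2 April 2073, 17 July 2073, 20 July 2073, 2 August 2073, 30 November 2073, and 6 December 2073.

232

10 January 2073 is a Tuesday.
That's 334 days from start to end, counting both.
334 = 7 × 47 + 5, so there are 47 full weeks plus 5 extra days.
Each full week contributes 5 weekdays (Mon–Fri): 47 × 5 = 235.
The 5 extra days are Tuesday, Wednesday, Thursday, Friday, Saturday — 4 of them qualify.
Total: 235 + 4 = 239.
Holidays: 22 March 2073 (Wed); 29 March 2073 (Wed); 2 April 2073 (Sun); 17 July 2073 (Mon); 20 July 2073 (Thu); 2 August 2073 (Wed); 30 November 2073 (Thu); 6 December 2073 (Wed).
7 of the 8 holidays fall on weekdays; the rest are weekends and were already excluded.
Business days: 239 − 7 = 232.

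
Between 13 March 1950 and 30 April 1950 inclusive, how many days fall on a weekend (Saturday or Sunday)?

14

13 March 1950 is a Monday.
From 13 March 1950 to 30 April 1950 is 49 days inclusive.
49 = 7 × 7, so the span is exactly 7 full weeks.
Each full week contributes 2 weekend days (Sat, Sun): 7 × 2 = 14.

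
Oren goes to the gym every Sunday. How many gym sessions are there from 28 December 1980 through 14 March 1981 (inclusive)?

28 December 1980 is a Sunday.
From 28 December 1980 to 14 March 1981 is 77 days inclusive.
77 = 7 × 11, so the span is exactly 11 full weeks.
Each full week contributes one Sunday: 11 so far.

11 Sundays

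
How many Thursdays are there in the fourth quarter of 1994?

13

1 October 1994 is a Saturday.
From 1 October 1994 to 31 December 1994 is 92 days inclusive.
92 = 7 × 13 + 1, so there are 13 full weeks plus 1 extra day.
Each full week contributes one Thursday: 13 so far.
The 1 extra day is Saturday — none qualify.
Total: 13 + 0 = 13.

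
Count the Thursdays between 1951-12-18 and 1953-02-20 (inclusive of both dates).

62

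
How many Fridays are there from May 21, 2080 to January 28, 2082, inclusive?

88

May 21, 2080 is a Tuesday.
That's 618 days from start to end, counting both.
618 = 7 × 88 + 2, so there are 88 full weeks plus 2 extra days.
Each full week contributes one Friday: 88 so far.
The 2 extra days are Tuesday, Wednesday — none qualify.
Total: 88 + 0 = 88.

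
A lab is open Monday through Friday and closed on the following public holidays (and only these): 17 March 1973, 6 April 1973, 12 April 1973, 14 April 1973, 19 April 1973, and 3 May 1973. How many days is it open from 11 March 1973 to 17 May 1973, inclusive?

45 working days

11 March 1973 is a Sunday.
From 11 March 1973 to 17 May 1973 is 68 days inclusive.
68 = 7 × 9 + 5, so there are 9 full weeks plus 5 extra days.
Each full week contributes 5 weekdays (Mon–Fri): 9 × 5 = 45.
The 5 extra days are Sun, Mon, Tue, Wed, Thu — 4 of them qualify.
Total: 45 + 4 = 49.
Holidays: 17 March 1973 (Sat); 6 April 1973 (Fri); 12 April 1973 (Thu); 14 April 1973 (Sat); 19 April 1973 (Thu); 3 May 1973 (Thu).
4 of the 6 holidays fall on weekdays; the rest are weekends and were already excluded.
Business days: 49 − 4 = 45.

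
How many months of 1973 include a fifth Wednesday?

A month has five Wednesdays exactly when Wednesday falls within its first (length − 28) days.
Jan: 31 days, starts Mon → 5 of Mon, Tue, Wed ✓
Feb: 28 days, starts Thu → 5 of (none)
Mar: 31 days, starts Thu → 5 of Thu, Fri, Sat
Apr: 30 days, starts Sun → 5 of Sun, Mon
May: 31 days, starts Tue → 5 of Tue, Wed, Thu ✓
Jun: 30 days, starts Fri → 5 of Fri, Sat
Jul: 31 days, starts Sun → 5 of Sun, Mon, Tue
Aug: 31 days, starts Wed → 5 of Wed, Thu, Fri ✓
Sep: 30 days, starts Sat → 5 of Sat, Sun
Oct: 31 days, starts Mon → 5 of Mon, Tue, Wed ✓
Nov: 30 days, starts Thu → 5 of Thu, Fri
Dec: 31 days, starts Sat → 5 of Sat, Sun, Mon
Months with five Wednesdays: Jan, May, Aug, Oct.

4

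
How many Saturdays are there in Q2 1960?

13

April 1, 1960 is a Friday.
From April 1, 1960 to June 30, 1960 is 91 days inclusive.
91 = 7 × 13, so the span is exactly 13 full weeks.
Each full week contributes one Saturday: 13 so far.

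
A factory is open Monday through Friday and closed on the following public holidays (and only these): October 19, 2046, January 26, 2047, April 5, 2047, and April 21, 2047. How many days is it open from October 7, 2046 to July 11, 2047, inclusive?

October 7, 2046 is a Sunday.
The range spans 278 days (inclusive of both endpoints).
278 = 7 × 39 + 5, so there are 39 full weeks plus 5 extra days.
Each full week contributes 5 weekdays (Mon–Fri): 39 × 5 = 195.
The 5 extra days are Sun, Mon, Tue, Wed, Thu — 4 of them qualify.
Total: 195 + 4 = 199.
Holidays: October 19, 2046 (Fri); January 26, 2047 (Sat); April 5, 2047 (Fri); April 21, 2047 (Sun).
2 of the 4 holidays fall on weekdays; the rest are weekends and were already excluded.
Business days: 199 − 2 = 197.

197 working days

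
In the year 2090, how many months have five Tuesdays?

A month has five Tuesdays exactly when Tuesday falls within its first (length − 28) days.
Jan: 31 days, starts Sun → 5 of Sun, Mon, Tue ✓
Feb: 28 days, starts Wed → 5 of (none)
Mar: 31 days, starts Wed → 5 of Wed, Thu, Fri
Apr: 30 days, starts Sat → 5 of Sat, Sun
May: 31 days, starts Mon → 5 of Mon, Tue, Wed ✓
Jun: 30 days, starts Thu → 5 of Thu, Fri
Jul: 31 days, starts Sat → 5 of Sat, Sun, Mon
Aug: 31 days, starts Tue → 5 of Tue, Wed, Thu ✓
Sep: 30 days, starts Fri → 5 of Fri, Sat
Oct: 31 days, starts Sun → 5 of Sun, Mon, Tue ✓
Nov: 30 days, starts Wed → 5 of Wed, Thu
Dec: 31 days, starts Fri → 5 of Fri, Sat, Sun
Months with five Tuesdays: Jan, May, Aug, Oct.

4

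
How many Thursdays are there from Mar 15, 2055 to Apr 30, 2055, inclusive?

Mar 15, 2055 is a Monday.
From Mar 15, 2055 to Apr 30, 2055 is 47 days inclusive.
47 = 7 × 6 + 5, so there are 6 full weeks plus 5 extra days.
Each full week contributes one Thursday: 6 so far.
The 5 extra days are Monday, Tuesday, Wednesday, Thursday, Friday — 1 of them qualifies.
Total: 6 + 1 = 7.

7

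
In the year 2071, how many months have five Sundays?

4

A month has five Sundays exactly when Sunday falls within its first (length − 28) days.
Jan: 31 days, starts Thu → 5 of Thu, Fri, Sat
Feb: 28 days, starts Sun → 5 of (none)
Mar: 31 days, starts Sun → 5 of Sun, Mon, Tue ✓
Apr: 30 days, starts Wed → 5 of Wed, Thu
May: 31 days, starts Fri → 5 of Fri, Sat, Sun ✓
Jun: 30 days, starts Mon → 5 of Mon, Tue
Jul: 31 days, starts Wed → 5 of Wed, Thu, Fri
Aug: 31 days, starts Sat → 5 of Sat, Sun, Mon ✓
Sep: 30 days, starts Tue → 5 of Tue, Wed
Oct: 31 days, starts Thu → 5 of Thu, Fri, Sat
Nov: 30 days, starts Sun → 5 of Sun, Mon ✓
Dec: 31 days, starts Tue → 5 of Tue, Wed, Thu
Months with five Sundays: Mar, May, Aug, Nov.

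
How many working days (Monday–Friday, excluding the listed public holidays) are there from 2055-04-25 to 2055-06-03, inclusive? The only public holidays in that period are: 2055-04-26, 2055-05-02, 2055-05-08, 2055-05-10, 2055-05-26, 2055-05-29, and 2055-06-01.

25

2055-04-25 is a Sunday.
The range spans 40 days (inclusive of both endpoints).
40 = 7 × 5 + 5, so there are 5 full weeks plus 5 extra days.
Each full week contributes 5 weekdays (Mon–Fri): 5 × 5 = 25.
The 5 extra days are Sun, Mon, Tue, Wed, Thu — 4 of them qualify.
Total: 25 + 4 = 29.
Holidays: 2055-04-26 (Mon); 2055-05-02 (Sun); 2055-05-08 (Sat); 2055-05-10 (Mon); 2055-05-26 (Wed); 2055-05-29 (Sat); 2055-06-01 (Tue).
4 of the 7 holidays fall on weekdays; the rest are weekends and were already excluded.
Business days: 29 − 4 = 25.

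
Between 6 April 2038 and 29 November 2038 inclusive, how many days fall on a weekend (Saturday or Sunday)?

6 April 2038 is a Tuesday.
The range spans 238 days (inclusive of both endpoints).
238 = 7 × 34, so the span is exactly 34 full weeks.
Each full week contributes 2 weekend days (Sat, Sun): 34 × 2 = 68.

68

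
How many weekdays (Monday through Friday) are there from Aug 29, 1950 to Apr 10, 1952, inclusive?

423

Aug 29, 1950 is a Tuesday.
The range spans 591 days (inclusive of both endpoints).
591 = 7 × 84 + 3, so there are 84 full weeks plus 3 extra days.
Each full week contributes 5 weekdays (Mon–Fri): 84 × 5 = 420.
The 3 extra days are Tue, Wed, Thu — 3 of them qualify.
Total: 420 + 3 = 423.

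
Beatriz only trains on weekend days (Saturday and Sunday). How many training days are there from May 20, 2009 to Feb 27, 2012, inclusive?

May 20, 2009 is a Wednesday.
That's 1014 days from start to end, counting both.
1014 = 7 × 144 + 6, so there are 144 full weeks plus 6 extra days.
Each full week contributes 2 weekend days (Sat, Sun): 144 × 2 = 288.
The 6 extra days are Wed, Thu, Fri, Sat, Sun, Mon — 2 of them qualify.
Total: 288 + 2 = 290.

290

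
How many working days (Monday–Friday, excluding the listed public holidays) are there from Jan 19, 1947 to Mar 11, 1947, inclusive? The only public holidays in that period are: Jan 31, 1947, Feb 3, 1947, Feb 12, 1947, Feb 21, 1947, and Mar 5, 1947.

32

Jan 19, 1947 is a Sunday.
That's 52 days from start to end, counting both.
52 = 7 × 7 + 3, so there are 7 full weeks plus 3 extra days.
Each full week contributes 5 weekdays (Mon–Fri): 7 × 5 = 35.
The 3 extra days are Sunday, Monday, Tuesday — 2 of them qualify.
Total: 35 + 2 = 37.
Holidays: Jan 31, 1947 (Fri); Feb 3, 1947 (Mon); Feb 12, 1947 (Wed); Feb 21, 1947 (Fri); Mar 5, 1947 (Wed).
All 5 holidays fall on weekdays, so subtract 5.
Business days: 37 − 5 = 32.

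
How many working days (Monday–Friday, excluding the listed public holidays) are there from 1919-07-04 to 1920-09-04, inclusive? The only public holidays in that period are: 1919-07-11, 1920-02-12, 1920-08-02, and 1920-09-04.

1919-07-04 is a Friday.
From 1919-07-04 to 1920-09-04 is 429 days inclusive.
429 = 7 × 61 + 2, so there are 61 full weeks plus 2 extra days.
Each full week contributes 5 weekdays (Mon–Fri): 61 × 5 = 305.
The 2 extra days are Fri, Sat — 1 of them qualifies.
Total: 305 + 1 = 306.
Holidays: 1919-07-11 (Fri); 1920-02-12 (Thu); 1920-08-02 (Mon); 1920-09-04 (Sat).
3 of the 4 holidays fall on weekdays; the rest are weekends and were already excluded.
Business days: 306 − 3 = 303.

303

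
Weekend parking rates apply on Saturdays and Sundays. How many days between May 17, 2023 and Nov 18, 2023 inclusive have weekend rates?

May 17, 2023 is a Wednesday.
The range spans 186 days (inclusive of both endpoints).
186 = 7 × 26 + 4, so there are 26 full weeks plus 4 extra days.
Each full week contributes 2 weekend days (Sat, Sun): 26 × 2 = 52.
The 4 extra days are Wednesday, Thursday, Friday, Saturday — 1 of them qualifies.
Total: 52 + 1 = 53.

53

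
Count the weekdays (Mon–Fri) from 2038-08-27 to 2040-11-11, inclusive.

576

2038-08-27 is a Friday.
That's 808 days from start to end, counting both.
808 = 7 × 115 + 3, so there are 115 full weeks plus 3 extra days.
Each full week contributes 5 weekdays (Mon–Fri): 115 × 5 = 575.
The 3 extra days are Friday, Saturday, Sunday — 1 of them qualifies.
Total: 575 + 1 = 576.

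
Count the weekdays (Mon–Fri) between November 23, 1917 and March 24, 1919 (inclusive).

November 23, 1917 is a Friday.
The range spans 487 days (inclusive of both endpoints).
487 = 7 × 69 + 4, so there are 69 full weeks plus 4 extra days.
Each full week contributes 5 weekdays (Mon–Fri): 69 × 5 = 345.
The 4 extra days are Fri, Sat, Sun, Mon — 2 of them qualify.
Total: 345 + 2 = 347.

347 weekdays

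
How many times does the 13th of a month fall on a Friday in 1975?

1

The 13th falls on a Friday when the month's 13th has weekday Fri.
Jan 13 is Mon; Feb 13 is Thu; Mar 13 is Thu; Apr 13 is Sun; May 13 is Tue; Jun 13 is Fri ✓; Jul 13 is Sun; Aug 13 is Wed; Sep 13 is Sat; Oct 13 is Mon; Nov 13 is Thu; Dec 13 is Sat.
Friday the 13ths: Jun.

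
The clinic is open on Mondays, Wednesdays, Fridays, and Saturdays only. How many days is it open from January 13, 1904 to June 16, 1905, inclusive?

January 13, 1904 is a Wednesday.
That's 521 days from start to end, counting both.
521 = 7 × 74 + 3, so there are 74 full weeks plus 3 extra days.
Each full week contributes 4 days from the set (Mon, Wed, Fri, Sat): 74 × 4 = 296.
The 3 extra days are Wednesday, Thursday, Friday — 2 of them qualify.
Total: 296 + 2 = 298.

298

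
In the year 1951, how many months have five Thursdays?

4

A month has five Thursdays exactly when Thursday falls within its first (length − 28) days.
Jan: 31 days, starts Mon → 5 of Mon, Tue, Wed
Feb: 28 days, starts Thu → 5 of (none)
Mar: 31 days, starts Thu → 5 of Thu, Fri, Sat ✓
Apr: 30 days, starts Sun → 5 of Sun, Mon
May: 31 days, starts Tue → 5 of Tue, Wed, Thu ✓
Jun: 30 days, starts Fri → 5 of Fri, Sat
Jul: 31 days, starts Sun → 5 of Sun, Mon, Tue
Aug: 31 days, starts Wed → 5 of Wed, Thu, Fri ✓
Sep: 30 days, starts Sat → 5 of Sat, Sun
Oct: 31 days, starts Mon → 5 of Mon, Tue, Wed
Nov: 30 days, starts Thu → 5 of Thu, Fri ✓
Dec: 31 days, starts Sat → 5 of Sat, Sun, Mon
Months with five Thursdays: Mar, May, Aug, Nov.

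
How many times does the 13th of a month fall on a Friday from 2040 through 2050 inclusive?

20

Friday-the-13ths by year:
2040: Jan, Apr, Jul
2041: Sep, Dec
2042: Jun
2043: Feb, Mar, Nov
2044: May
2045: Jan, Oct
2046: Apr, Jul
2047: Sep, Dec
2048: Mar, Nov
2049: Aug
2050: May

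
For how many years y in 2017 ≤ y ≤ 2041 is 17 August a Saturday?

4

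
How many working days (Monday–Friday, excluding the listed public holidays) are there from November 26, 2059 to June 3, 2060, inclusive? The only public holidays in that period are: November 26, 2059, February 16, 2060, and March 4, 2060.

November 26, 2059 is a Wednesday.
From November 26, 2059 to June 3, 2060 is 191 days inclusive.
191 = 7 × 27 + 2, so there are 27 full weeks plus 2 extra days.
Each full week contributes 5 weekdays (Mon–Fri): 27 × 5 = 135.
The 2 extra days are Wednesday, Thursday — 2 of them qualify.
Total: 135 + 2 = 137.
Holidays: November 26, 2059 (Wed); February 16, 2060 (Mon); March 4, 2060 (Thu).
All 3 holidays fall on weekdays, so subtract 3.
Business days: 137 − 3 = 134.

134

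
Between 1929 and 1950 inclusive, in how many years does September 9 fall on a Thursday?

Day of week of September 9 in each year:
1929: Mon, 1930: Tue, 1931: Wed, 1932: Fri, 1933: Sat, 1934: Sun, 1935: Mon, 1936: Wed, 1937: Thu ✓, 1938: Fri, 1939: Sat, 1940: Mon, 1941: Tue, 1942: Wed, 1943: Thu ✓, 1944: Sat, 1945: Sun, 1946: Mon, 1947: Tue, 1948: Thu ✓, 1949: Fri, 1950: Sat
Thursdays: 1937, 1943, 1948.

3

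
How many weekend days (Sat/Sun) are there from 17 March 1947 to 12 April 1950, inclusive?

320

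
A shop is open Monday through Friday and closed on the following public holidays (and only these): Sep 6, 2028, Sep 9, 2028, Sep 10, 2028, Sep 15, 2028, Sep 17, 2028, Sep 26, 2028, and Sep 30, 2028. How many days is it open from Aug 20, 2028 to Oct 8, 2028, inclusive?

32

Aug 20, 2028 is a Sunday.
That's 50 days from start to end, counting both.
50 = 7 × 7 + 1, so there are 7 full weeks plus 1 extra day.
Each full week contributes 5 weekdays (Mon–Fri): 7 × 5 = 35.
The 1 extra day is Sun — none qualify.
Total: 35 + 0 = 35.
Holidays: Sep 6, 2028 (Wed); Sep 9, 2028 (Sat); Sep 10, 2028 (Sun); Sep 15, 2028 (Fri); Sep 17, 2028 (Sun); Sep 26, 2028 (Tue); Sep 30, 2028 (Sat).
3 of the 7 holidays fall on weekdays; the rest are weekends and were already excluded.
Business days: 35 − 3 = 32.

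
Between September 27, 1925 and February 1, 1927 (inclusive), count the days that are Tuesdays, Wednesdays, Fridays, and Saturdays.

September 27, 1925 is a Sunday.
From September 27, 1925 to February 1, 1927 is 493 days inclusive.
493 = 7 × 70 + 3, so there are 70 full weeks plus 3 extra days.
Each full week contributes 4 days from the set (Tue, Wed, Fri, Sat): 70 × 4 = 280.
The 3 extra days are Sun, Mon, Tue — 1 of them qualifies.
Total: 280 + 1 = 281.

281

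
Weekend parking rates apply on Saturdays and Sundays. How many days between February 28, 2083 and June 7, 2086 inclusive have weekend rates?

341

February 28, 2083 is a Sunday.
From February 28, 2083 to June 7, 2086 is 1196 days inclusive.
1196 = 7 × 170 + 6, so there are 170 full weeks plus 6 extra days.
Each full week contributes 2 weekend days (Sat, Sun): 170 × 2 = 340.
The 6 extra days are Sunday, Monday, Tuesday, Wednesday, Thursday, Friday — 1 of them qualifies.
Total: 340 + 1 = 341.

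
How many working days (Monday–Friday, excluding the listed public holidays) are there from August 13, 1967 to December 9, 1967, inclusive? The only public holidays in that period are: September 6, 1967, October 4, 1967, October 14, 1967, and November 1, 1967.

August 13, 1967 is a Sunday.
That's 119 days from start to end, counting both.
119 = 7 × 17, so the span is exactly 17 full weeks.
Each full week contributes 5 weekdays (Mon–Fri): 17 × 5 = 85.
Holidays: September 6, 1967 (Wed); October 4, 1967 (Wed); October 14, 1967 (Sat); November 1, 1967 (Wed).
3 of the 4 holidays fall on weekdays; the rest are weekends and were already excluded.
Business days: 85 − 3 = 82.

82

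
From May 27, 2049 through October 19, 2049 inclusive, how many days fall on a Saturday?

21 Saturdays

May 27, 2049 is a Thursday.
From May 27, 2049 to October 19, 2049 is 146 days inclusive.
146 = 7 × 20 + 6, so there are 20 full weeks plus 6 extra days.
Each full week contributes one Saturday: 20 so far.
The 6 extra days are Thursday, Friday, Saturday, Sunday, Monday, Tuesday — 1 of them qualifies.
Total: 20 + 1 = 21.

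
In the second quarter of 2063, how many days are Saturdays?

2063-04-01 is a Sunday.
That's 91 days from start to end, counting both.
91 = 7 × 13, so the span is exactly 13 full weeks.
Each full week contributes one Saturday: 13 so far.

13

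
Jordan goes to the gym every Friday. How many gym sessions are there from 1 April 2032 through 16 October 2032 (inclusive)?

29 Fridays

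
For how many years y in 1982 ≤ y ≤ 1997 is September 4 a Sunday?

Day of week of September 4 in each year:
1982: Sat, 1983: Sun ✓, 1984: Tue, 1985: Wed, 1986: Thu, 1987: Fri, 1988: Sun ✓, 1989: Mon, 1990: Tue, 1991: Wed, 1992: Fri, 1993: Sat, 1994: Sun ✓, 1995: Mon, 1996: Wed, 1997: Thu
Sundays: 1983, 1988, 1994.

3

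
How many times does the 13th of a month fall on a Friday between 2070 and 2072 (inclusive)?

5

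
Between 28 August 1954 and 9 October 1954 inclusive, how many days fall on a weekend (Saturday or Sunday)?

28 August 1954 is a Saturday.
From 28 August 1954 to 9 October 1954 is 43 days inclusive.
43 = 7 × 6 + 1, so there are 6 full weeks plus 1 extra day.
Each full week contributes 2 weekend days (Sat, Sun): 6 × 2 = 12.
The 1 extra day is Sat — 1 of them qualifies.
Total: 12 + 1 = 13.

13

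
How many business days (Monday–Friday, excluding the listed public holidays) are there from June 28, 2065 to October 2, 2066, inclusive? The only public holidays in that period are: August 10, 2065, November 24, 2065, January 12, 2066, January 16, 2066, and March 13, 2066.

327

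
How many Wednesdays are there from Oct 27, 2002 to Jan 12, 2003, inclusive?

Oct 27, 2002 is a Sunday.
From Oct 27, 2002 to Jan 12, 2003 is 78 days inclusive.
78 = 7 × 11 + 1, so there are 11 full weeks plus 1 extra day.
Each full week contributes one Wednesday: 11 so far.
The 1 extra day is Sunday — none qualify.
Total: 11 + 0 = 11.

11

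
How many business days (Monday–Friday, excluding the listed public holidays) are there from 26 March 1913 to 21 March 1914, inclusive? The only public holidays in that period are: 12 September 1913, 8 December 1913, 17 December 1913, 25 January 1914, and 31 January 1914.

26 March 1913 is a Wednesday.
The range spans 361 days (inclusive of both endpoints).
361 = 7 × 51 + 4, so there are 51 full weeks plus 4 extra days.
Each full week contributes 5 weekdays (Mon–Fri): 51 × 5 = 255.
The 4 extra days are Wednesday, Thursday, Friday, Saturday — 3 of them qualify.
Total: 255 + 3 = 258.
Holidays: 12 September 1913 (Fri); 8 December 1913 (Mon); 17 December 1913 (Wed); 25 January 1914 (Sun); 31 January 1914 (Sat).
3 of the 5 holidays fall on weekdays; the rest are weekends and were already excluded.
Business days: 258 − 3 = 255.

255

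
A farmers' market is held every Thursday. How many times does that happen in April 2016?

2016-04-01 is a Friday.
That's 30 days from start to end, counting both.
30 = 7 × 4 + 2, so there are 4 full weeks plus 2 extra days.
Each full week contributes one Thursday: 4 so far.
The 2 extra days are Fri, Sat — none qualify.
Total: 4 + 0 = 4.

4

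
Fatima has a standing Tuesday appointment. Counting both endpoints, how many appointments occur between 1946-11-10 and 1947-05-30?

29 Tuesdays

1946-11-10 is a Sunday.
From 1946-11-10 to 1947-05-30 is 202 days inclusive.
202 = 7 × 28 + 6, so there are 28 full weeks plus 6 extra days.
Each full week contributes one Tuesday: 28 so far.
The 6 extra days are Sun, Mon, Tue, Wed, Thu, Fri — 1 of them qualifies.
Total: 28 + 1 = 29.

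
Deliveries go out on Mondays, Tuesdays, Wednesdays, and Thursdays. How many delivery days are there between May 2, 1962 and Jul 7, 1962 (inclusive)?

38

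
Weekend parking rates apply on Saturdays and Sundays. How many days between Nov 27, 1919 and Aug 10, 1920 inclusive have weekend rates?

74

Nov 27, 1919 is a Thursday.
From Nov 27, 1919 to Aug 10, 1920 is 258 days inclusive.
258 = 7 × 36 + 6, so there are 36 full weeks plus 6 extra days.
Each full week contributes 2 weekend days (Sat, Sun): 36 × 2 = 72.
The 6 extra days are Thu, Fri, Sat, Sun, Mon, Tue — 2 of them qualify.
Total: 72 + 2 = 74.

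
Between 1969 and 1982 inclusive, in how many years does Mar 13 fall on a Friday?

2

Day of week of March 13 in each year:
1969: Thu, 1970: Fri ✓, 1971: Sat, 1972: Mon, 1973: Tue, 1974: Wed, 1975: Thu, 1976: Sat, 1977: Sun, 1978: Mon, 1979: Tue, 1980: Thu, 1981: Fri ✓, 1982: Sat
Fridays: 1970, 1981.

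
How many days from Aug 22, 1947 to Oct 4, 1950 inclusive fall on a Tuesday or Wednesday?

Aug 22, 1947 is a Friday.
From Aug 22, 1947 to Oct 4, 1950 is 1140 days inclusive.
1140 = 7 × 162 + 6, so there are 162 full weeks plus 6 extra days.
Each full week contributes 2 days from the set (Tue, Wed): 162 × 2 = 324.
The 6 extra days are Fri, Sat, Sun, Mon, Tue, Wed — 2 of them qualify.
Total: 324 + 2 = 326.

326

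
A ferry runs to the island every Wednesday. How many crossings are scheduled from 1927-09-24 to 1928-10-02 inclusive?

1927-09-24 is a Saturday.
From 1927-09-24 to 1928-10-02 is 375 days inclusive.
375 = 7 × 53 + 4, so there are 53 full weeks plus 4 extra days.
Each full week contributes one Wednesday: 53 so far.
The 4 extra days are Saturday, Sunday, Monday, Tuesday — none qualify.
Total: 53 + 0 = 53.

53 Wednesdays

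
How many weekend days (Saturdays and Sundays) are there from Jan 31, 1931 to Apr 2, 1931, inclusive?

18

Jan 31, 1931 is a Saturday.
From Jan 31, 1931 to Apr 2, 1931 is 62 days inclusive.
62 = 7 × 8 + 6, so there are 8 full weeks plus 6 extra days.
Each full week contributes 2 weekend days (Sat, Sun): 8 × 2 = 16.
The 6 extra days are Saturday, Sunday, Monday, Tuesday, Wednesday, Thursday — 2 of them qualify.
Total: 16 + 2 = 18.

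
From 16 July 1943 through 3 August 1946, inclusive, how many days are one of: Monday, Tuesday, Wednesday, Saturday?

637

16 July 1943 is a Friday.
The range spans 1115 days (inclusive of both endpoints).
1115 = 7 × 159 + 2, so there are 159 full weeks plus 2 extra days.
Each full week contributes 4 days from the set (Mon, Tue, Wed, Sat): 159 × 4 = 636.
The 2 extra days are Fri, Sat — 1 of them qualifies.
Total: 636 + 1 = 637.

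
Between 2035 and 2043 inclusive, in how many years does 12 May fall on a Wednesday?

1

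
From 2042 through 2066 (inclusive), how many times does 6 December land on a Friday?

Day of week of December 6 in each year:
2042: Sat, 2043: Sun, 2044: Tue, 2045: Wed, 2046: Thu, 2047: Fri ✓, 2048: Sun, 2049: Mon, 2050: Tue, 2051: Wed, 2052: Fri ✓, 2053: Sat, 2054: Sun, 2055: Mon, 2056: Wed, 2057: Thu, 2058: Fri ✓, 2059: Sat, 2060: Mon, 2061: Tue, 2062: Wed, 2063: Thu, 2064: Sat, 2065: Sun, 2066: Mon
Fridays: 2047, 2052, 2058.

3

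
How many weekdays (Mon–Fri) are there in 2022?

1 January 2022 is a Saturday.
From 1 January 2022 to 31 December 2022 is 365 days inclusive.
365 = 7 × 52 + 1, so there are 52 full weeks plus 1 extra day.
Each full week contributes 5 weekdays (Mon–Fri): 52 × 5 = 260.
The 1 extra day is Saturday — none qualify.
Total: 260 + 0 = 260.

260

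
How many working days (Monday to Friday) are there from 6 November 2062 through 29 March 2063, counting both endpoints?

104

6 November 2062 is a Monday.
That's 144 days from start to end, counting both.
144 = 7 × 20 + 4, so there are 20 full weeks plus 4 extra days.
Each full week contributes 5 weekdays (Mon–Fri): 20 × 5 = 100.
The 4 extra days are Monday, Tuesday, Wednesday, Thursday — 4 of them qualify.
Total: 100 + 4 = 104.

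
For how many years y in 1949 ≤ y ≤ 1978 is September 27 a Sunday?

4

Day of week of September 27 in each year:
1949: Tue, 1950: Wed, 1951: Thu, 1952: Sat, 1953: Sun ✓, 1954: Mon, 1955: Tue, 1956: Thu, 1957: Fri, 1958: Sat, 1959: Sun ✓, 1960: Tue, 1961: Wed, 1962: Thu, 1963: Fri, 1964: Sun ✓, 1965: Mon, 1966: Tue, 1967: Wed, 1968: Fri, 1969: Sat, 1970: Sun ✓, 1971: Mon, 1972: Wed, 1973: Thu, 1974: Fri, 1975: Sat, 1976: Mon, 1977: Tue, 1978: Wed
Sundays: 1953, 1959, 1964, 1970.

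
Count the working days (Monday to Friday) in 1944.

260 weekdays

Jan 1, 1944 is a Saturday.
That's 366 days from start to end, counting both.
366 = 7 × 52 + 2, so there are 52 full weeks plus 2 extra days.
Each full week contributes 5 weekdays (Mon–Fri): 52 × 5 = 260.
The 2 extra days are Saturday, Sunday — none qualify.
Total: 260 + 0 = 260.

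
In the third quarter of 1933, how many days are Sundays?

13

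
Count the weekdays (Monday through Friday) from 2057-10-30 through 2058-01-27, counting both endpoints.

2057-10-30 is a Tuesday.
The range spans 90 days (inclusive of both endpoints).
90 = 7 × 12 + 6, so there are 12 full weeks plus 6 extra days.
Each full week contributes 5 weekdays (Mon–Fri): 12 × 5 = 60.
The 6 extra days are Tue, Wed, Thu, Fri, Sat, Sun — 4 of them qualify.
Total: 60 + 4 = 64.

64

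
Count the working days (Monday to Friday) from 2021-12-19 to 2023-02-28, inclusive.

2021-12-19 is a Sunday.
From 2021-12-19 to 2023-02-28 is 437 days inclusive.
437 = 7 × 62 + 3, so there are 62 full weeks plus 3 extra days.
Each full week contributes 5 weekdays (Mon–Fri): 62 × 5 = 310.
The 3 extra days are Sunday, Monday, Tuesday — 2 of them qualify.
Total: 310 + 2 = 312.

312 weekdays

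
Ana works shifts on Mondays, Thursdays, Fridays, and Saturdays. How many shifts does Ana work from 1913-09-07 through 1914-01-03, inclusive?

68

1913-09-07 is a Sunday.
That's 119 days from start to end, counting both.
119 = 7 × 17, so the span is exactly 17 full weeks.
Each full week contributes 4 days from the set (Mon, Thu, Fri, Sat): 17 × 4 = 68.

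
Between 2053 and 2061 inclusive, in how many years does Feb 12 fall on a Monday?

1

Day of week of February 12 in each year:
2053: Wed, 2054: Thu, 2055: Fri, 2056: Sat, 2057: Mon ✓, 2058: Tue, 2059: Wed, 2060: Thu, 2061: Sat
Mondays: 2057.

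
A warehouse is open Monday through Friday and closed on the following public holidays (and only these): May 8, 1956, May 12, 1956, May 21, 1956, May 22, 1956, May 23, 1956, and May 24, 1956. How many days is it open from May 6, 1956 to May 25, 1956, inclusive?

May 6, 1956 is a Sunday.
That's 20 days from start to end, counting both.
20 = 7 × 2 + 6, so there are 2 full weeks plus 6 extra days.
Each full week contributes 5 weekdays (Mon–Fri): 2 × 5 = 10.
The 6 extra days are Sun, Mon, Tue, Wed, Thu, Fri — 5 of them qualify.
Total: 10 + 5 = 15.
Holidays: May 8, 1956 (Tue); May 12, 1956 (Sat); May 21, 1956 (Mon); May 22, 1956 (Tue); May 23, 1956 (Wed); May 24, 1956 (Thu).
5 of the 6 holidays fall on weekdays; the rest are weekends and were already excluded.
Business days: 15 − 5 = 10.

10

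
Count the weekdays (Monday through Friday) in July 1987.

1987-07-01 is a Wednesday.
From 1987-07-01 to 1987-07-31 is 31 days inclusive.
31 = 7 × 4 + 3, so there are 4 full weeks plus 3 extra days.
Each full week contributes 5 weekdays (Mon–Fri): 4 × 5 = 20.
The 3 extra days are Wednesday, Thursday, Friday — 3 of them qualify.
Total: 20 + 3 = 23.

23 weekdays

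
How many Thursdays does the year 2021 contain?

January 1, 2021 is a Friday.
That's 365 days from start to end, counting both.
365 = 7 × 52 + 1, so there are 52 full weeks plus 1 extra day.
Each full week contributes one Thursday: 52 so far.
The 1 extra day is Fri — none qualify.
Total: 52 + 0 = 52.

52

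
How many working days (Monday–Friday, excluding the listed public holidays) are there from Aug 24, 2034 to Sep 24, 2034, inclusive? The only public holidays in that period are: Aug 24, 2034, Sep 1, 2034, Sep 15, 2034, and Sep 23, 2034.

Aug 24, 2034 is a Thursday.
That's 32 days from start to end, counting both.
32 = 7 × 4 + 4, so there are 4 full weeks plus 4 extra days.
Each full week contributes 5 weekdays (Mon–Fri): 4 × 5 = 20.
The 4 extra days are Thursday, Friday, Saturday, Sunday — 2 of them qualify.
Total: 20 + 2 = 22.
Holidays: Aug 24, 2034 (Thu); Sep 1, 2034 (Fri); Sep 15, 2034 (Fri); Sep 23, 2034 (Sat).
3 of the 4 holidays fall on weekdays; the rest are weekends and were already excluded.
Business days: 22 − 3 = 19.

19 working days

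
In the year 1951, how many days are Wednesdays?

1 January 1951 is a Monday.
That's 365 days from start to end, counting both.
365 = 7 × 52 + 1, so there are 52 full weeks plus 1 extra day.
Each full week contributes one Wednesday: 52 so far.
The 1 extra day is Monday — none qualify.
Total: 52 + 0 = 52.

52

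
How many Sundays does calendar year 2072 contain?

1 January 2072 is a Friday.
From 1 January 2072 to 31 December 2072 is 366 days inclusive.
366 = 7 × 52 + 2, so there are 52 full weeks plus 2 extra days.
Each full week contributes one Sunday: 52 so far.
The 2 extra days are Friday, Saturday — none qualify.
Total: 52 + 0 = 52.

52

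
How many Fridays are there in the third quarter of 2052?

13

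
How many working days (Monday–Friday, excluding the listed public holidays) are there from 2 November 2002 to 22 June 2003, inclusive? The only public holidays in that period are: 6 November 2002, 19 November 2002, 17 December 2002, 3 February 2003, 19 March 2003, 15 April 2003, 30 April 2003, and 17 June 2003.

157

2 November 2002 is a Saturday.
That's 233 days from start to end, counting both.
233 = 7 × 33 + 2, so there are 33 full weeks plus 2 extra days.
Each full week contributes 5 weekdays (Mon–Fri): 33 × 5 = 165.
The 2 extra days are Sat, Sun — none qualify.
Total: 165 + 0 = 165.
Holidays: 6 November 2002 (Wed); 19 November 2002 (Tue); 17 December 2002 (Tue); 3 February 2003 (Mon); 19 March 2003 (Wed); 15 April 2003 (Tue); 30 April 2003 (Wed); 17 June 2003 (Tue).
All 8 holidays fall on weekdays, so subtract 8.
Business days: 165 − 8 = 157.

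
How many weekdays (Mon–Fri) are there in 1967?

260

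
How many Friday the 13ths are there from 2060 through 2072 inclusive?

Friday-the-13ths by year:
2060: Feb, Aug
2061: May
2062: Jan, Oct
2063: Apr, Jul
2064: Jun
2065: Feb, Mar, Nov
2066: Aug
2067: May
2068: Jan, Apr, Jul
2069: Sep, Dec
2070: Jun
2071: Feb, Mar, Nov
2072: May

23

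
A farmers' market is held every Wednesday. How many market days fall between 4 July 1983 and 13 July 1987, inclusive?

210 Wednesdays

4 July 1983 is a Monday.
That's 1471 days from start to end, counting both.
1471 = 7 × 210 + 1, so there are 210 full weeks plus 1 extra day.
Each full week contributes one Wednesday: 210 so far.
The 1 extra day is Mon — none qualify.
Total: 210 + 0 = 210.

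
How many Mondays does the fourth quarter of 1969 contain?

Oct 1, 1969 is a Wednesday.
The range spans 92 days (inclusive of both endpoints).
92 = 7 × 13 + 1, so there are 13 full weeks plus 1 extra day.
Each full week contributes one Monday: 13 so far.
The 1 extra day is Wed — none qualify.
Total: 13 + 0 = 13.

13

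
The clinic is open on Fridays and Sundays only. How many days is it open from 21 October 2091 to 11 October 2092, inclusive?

21 October 2091 is a Sunday.
From 21 October 2091 to 11 October 2092 is 357 days inclusive.
357 = 7 × 51, so the span is exactly 51 full weeks.
Each full week contributes 2 days from the set (Fri, Sun): 51 × 2 = 102.
Total: 102.

102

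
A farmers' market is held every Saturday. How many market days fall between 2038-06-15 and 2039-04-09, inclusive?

43 Saturdays

2038-06-15 is a Tuesday.
The range spans 299 days (inclusive of both endpoints).
299 = 7 × 42 + 5, so there are 42 full weeks plus 5 extra days.
Each full week contributes one Saturday: 42 so far.
The 5 extra days are Tue, Wed, Thu, Fri, Sat — 1 of them qualifies.
Total: 42 + 1 = 43.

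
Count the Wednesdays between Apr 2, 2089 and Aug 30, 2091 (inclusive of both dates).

126 Wednesdays

Apr 2, 2089 is a Saturday.
That's 881 days from start to end, counting both.
881 = 7 × 125 + 6, so there are 125 full weeks plus 6 extra days.
Each full week contributes one Wednesday: 125 so far.
The 6 extra days are Saturday, Sunday, Monday, Tuesday, Wednesday, Thursday — 1 of them qualifies.
Total: 125 + 1 = 126.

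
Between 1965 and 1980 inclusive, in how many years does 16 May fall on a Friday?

3

Day of week of May 16 in each year:
1965: Sun, 1966: Mon, 1967: Tue, 1968: Thu, 1969: Fri ✓, 1970: Sat, 1971: Sun, 1972: Tue, 1973: Wed, 1974: Thu, 1975: Fri ✓, 1976: Sun, 1977: Mon, 1978: Tue, 1979: Wed, 1980: Fri ✓
Fridays: 1969, 1975, 1980.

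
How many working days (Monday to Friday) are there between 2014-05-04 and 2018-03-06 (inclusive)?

1002 weekdays

2014-05-04 is a Sunday.
From 2014-05-04 to 2018-03-06 is 1403 days inclusive.
1403 = 7 × 200 + 3, so there are 200 full weeks plus 3 extra days.
Each full week contributes 5 weekdays (Mon–Fri): 200 × 5 = 1000.
The 3 extra days are Sun, Mon, Tue — 2 of them qualify.
Total: 1000 + 2 = 1002.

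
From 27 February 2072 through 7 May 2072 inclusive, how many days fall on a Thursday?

27 February 2072 is a Saturday.
The range spans 71 days (inclusive of both endpoints).
71 = 7 × 10 + 1, so there are 10 full weeks plus 1 extra day.
Each full week contributes one Thursday: 10 so far.
The 1 extra day is Sat — none qualify.
Total: 10 + 0 = 10.

10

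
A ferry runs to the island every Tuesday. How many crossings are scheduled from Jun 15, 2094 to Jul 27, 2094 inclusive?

7 Tuesdays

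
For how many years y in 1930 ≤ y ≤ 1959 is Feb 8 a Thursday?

4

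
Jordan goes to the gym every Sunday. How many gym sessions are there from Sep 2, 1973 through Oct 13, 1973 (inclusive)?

6

Sep 2, 1973 is a Sunday.
From Sep 2, 1973 to Oct 13, 1973 is 42 days inclusive.
42 = 7 × 6, so the span is exactly 6 full weeks.
Each full week contributes one Sunday: 6 so far.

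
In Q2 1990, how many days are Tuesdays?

13

Apr 1, 1990 is a Sunday.
The range spans 91 days (inclusive of both endpoints).
91 = 7 × 13, so the span is exactly 13 full weeks.
Each full week contributes one Tuesday: 13 so far.
Total: 13.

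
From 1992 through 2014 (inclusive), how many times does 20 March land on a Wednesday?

Day of week of March 20 in each year:
1992: Fri, 1993: Sat, 1994: Sun, 1995: Mon, 1996: Wed ✓, 1997: Thu, 1998: Fri, 1999: Sat, 2000: Mon, 2001: Tue, 2002: Wed ✓, 2003: Thu, 2004: Sat, 2005: Sun, 2006: Mon, 2007: Tue, 2008: Thu, 2009: Fri, 2010: Sat, 2011: Sun, 2012: Tue, 2013: Wed ✓, 2014: Thu
Wednesdays: 1996, 2002, 2013.

3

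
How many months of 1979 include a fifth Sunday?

4

A month has five Sundays exactly when Sunday falls within its first (length − 28) days.
Jan: 31 days, starts Mon → 5 of Mon, Tue, Wed
Feb: 28 days, starts Thu → 5 of (none)
Mar: 31 days, starts Thu → 5 of Thu, Fri, Sat
Apr: 30 days, starts Sun → 5 of Sun, Mon ✓
May: 31 days, starts Tue → 5 of Tue, Wed, Thu
Jun: 30 days, starts Fri → 5 of Fri, Sat
Jul: 31 days, starts Sun → 5 of Sun, Mon, Tue ✓
Aug: 31 days, starts Wed → 5 of Wed, Thu, Fri
Sep: 30 days, starts Sat → 5 of Sat, Sun ✓
Oct: 31 days, starts Mon → 5 of Mon, Tue, Wed
Nov: 30 days, starts Thu → 5 of Thu, Fri
Dec: 31 days, starts Sat → 5 of Sat, Sun, Mon ✓
Months with five Sundays: Apr, Jul, Sep, Dec.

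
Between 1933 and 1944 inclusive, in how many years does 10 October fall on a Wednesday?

1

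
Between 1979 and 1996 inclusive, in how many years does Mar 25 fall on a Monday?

3

Day of week of March 25 in each year:
1979: Sun, 1980: Tue, 1981: Wed, 1982: Thu, 1983: Fri, 1984: Sun, 1985: Mon ✓, 1986: Tue, 1987: Wed, 1988: Fri, 1989: Sat, 1990: Sun, 1991: Mon ✓, 1992: Wed, 1993: Thu, 1994: Fri, 1995: Sat, 1996: Mon ✓
Mondays: 1985, 1991, 1996.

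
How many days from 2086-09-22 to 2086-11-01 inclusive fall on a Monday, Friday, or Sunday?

18

2086-09-22 is a Sunday.
The range spans 41 days (inclusive of both endpoints).
41 = 7 × 5 + 6, so there are 5 full weeks plus 6 extra days.
Each full week contributes 3 days from the set (Mon, Fri, Sun): 5 × 3 = 15.
The 6 extra days are Sunday, Monday, Tuesday, Wednesday, Thursday, Friday — 3 of them qualify.
Total: 15 + 3 = 18.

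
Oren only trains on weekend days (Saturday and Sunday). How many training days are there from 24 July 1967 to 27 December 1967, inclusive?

44

24 July 1967 is a Monday.
From 24 July 1967 to 27 December 1967 is 157 days inclusive.
157 = 7 × 22 + 3, so there are 22 full weeks plus 3 extra days.
Each full week contributes 2 weekend days (Sat, Sun): 22 × 2 = 44.
The 3 extra days are Monday, Tuesday, Wednesday — none qualify.
Total: 44 + 0 = 44.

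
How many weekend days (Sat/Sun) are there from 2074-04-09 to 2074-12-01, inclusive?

2074-04-09 is a Monday.
That's 237 days from start to end, counting both.
237 = 7 × 33 + 6, so there are 33 full weeks plus 6 extra days.
Each full week contributes 2 weekend days (Sat, Sun): 33 × 2 = 66.
The 6 extra days are Monday, Tuesday, Wednesday, Thursday, Friday, Saturday — 1 of them qualifies.
Total: 66 + 1 = 67.

67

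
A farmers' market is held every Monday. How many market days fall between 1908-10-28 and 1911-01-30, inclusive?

1908-10-28 is a Wednesday.
The range spans 825 days (inclusive of both endpoints).
825 = 7 × 117 + 6, so there are 117 full weeks plus 6 extra days.
Each full week contributes one Monday: 117 so far.
The 6 extra days are Wednesday, Thursday, Friday, Saturday, Sunday, Monday — 1 of them qualifies.
Total: 117 + 1 = 118.

118 Mondays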